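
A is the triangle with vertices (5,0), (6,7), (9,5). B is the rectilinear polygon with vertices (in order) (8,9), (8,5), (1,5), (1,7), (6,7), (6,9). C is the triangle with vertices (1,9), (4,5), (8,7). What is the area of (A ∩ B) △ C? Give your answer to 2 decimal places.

12.94

|A ∩ B| = 2.9524.
|(A ∩ B) ∩ C| = 0.5055.
|(A ∩ B) △ C| = 2.9524 + 11 − 1.011 = 12.94.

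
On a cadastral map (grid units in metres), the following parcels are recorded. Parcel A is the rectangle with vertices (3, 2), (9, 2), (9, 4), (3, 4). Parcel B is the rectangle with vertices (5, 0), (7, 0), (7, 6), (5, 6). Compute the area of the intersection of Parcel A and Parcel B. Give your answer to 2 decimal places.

|Parcel A∩Parcel B|: x∈[5,7], y∈[2,4] → 2·2 = 4.

4.00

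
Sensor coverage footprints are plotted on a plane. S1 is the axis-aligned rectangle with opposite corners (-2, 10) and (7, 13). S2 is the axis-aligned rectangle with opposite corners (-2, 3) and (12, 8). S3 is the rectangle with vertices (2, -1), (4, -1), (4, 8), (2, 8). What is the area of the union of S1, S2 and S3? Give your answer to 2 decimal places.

105.00

By inclusion–exclusion:
Individual areas: |S1| = 27, |S2| = 70, |S3| = 18.
|S1∩S2| = 0 (no overlap).
|S1∩S3| = 0 (no overlap).
|S2∩S3|: x∈[2,4], y∈[3,8] → 2·5 = 10.
|S1∩S2∩S3| = 0.
|S1 ∪ S2 ∪ S3| = 115 − 10 + 0 = 105.00.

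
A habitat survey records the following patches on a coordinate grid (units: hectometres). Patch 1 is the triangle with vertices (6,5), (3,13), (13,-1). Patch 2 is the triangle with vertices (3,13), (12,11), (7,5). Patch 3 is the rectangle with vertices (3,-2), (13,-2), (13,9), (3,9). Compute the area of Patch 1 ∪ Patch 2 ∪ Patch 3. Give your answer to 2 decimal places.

132.33

By inclusion–exclusion:
Individual areas: |Patch 1| = 19, |Patch 2| = 32, |Patch 3| = 110.
|Patch 1∩Patch 2| = 5.9077.
|Patch 1∩Patch 3| = 16.2857.
|Patch 2∩Patch 3| = 10.6667.
|Patch 1∩Patch 2∩Patch 3| = 4.1934.
|Patch 1 ∪ Patch 2 ∪ Patch 3| = 161 − 32.8601 + 4.1934 = 132.33.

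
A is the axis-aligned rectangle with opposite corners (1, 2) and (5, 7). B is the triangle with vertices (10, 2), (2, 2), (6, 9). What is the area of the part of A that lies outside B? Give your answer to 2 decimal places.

|A| = 20, |A∩B| = 7.8571.
|A ∖ B| = |A| − |A∩B| = 20 − 7.8571 = 12.14.

12.14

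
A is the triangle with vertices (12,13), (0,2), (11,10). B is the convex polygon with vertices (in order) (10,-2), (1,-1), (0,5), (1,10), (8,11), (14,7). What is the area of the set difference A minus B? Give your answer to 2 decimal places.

3.70

|A| = 12.5, |A∩B| = 8.7965.
|A ∖ B| = |A| − |A∩B| = 12.5 − 8.7965 = 3.70.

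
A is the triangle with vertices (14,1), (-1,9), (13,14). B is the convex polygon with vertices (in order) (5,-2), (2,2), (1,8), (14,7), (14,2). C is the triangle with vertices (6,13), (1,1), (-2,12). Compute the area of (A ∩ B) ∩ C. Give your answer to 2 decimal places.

1.70

The region (A ∩ B) ∩ C is the polygon with vertices (1,8), (3.826,7.783), (3.364,6.673), (1.012,7.927).
By the shoelace formula its area is 1.70.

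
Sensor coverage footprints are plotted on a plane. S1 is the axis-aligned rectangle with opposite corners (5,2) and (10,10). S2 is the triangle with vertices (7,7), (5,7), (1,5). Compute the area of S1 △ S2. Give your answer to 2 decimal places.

40.67

|S1| = 40, |S2| = 2, |S1∩S2| = 0.6667.
|S1 △ S2| = |S1| + |S2| − 2·|S1∩S2| = 40 + 2 − 1.3333 = 40.67.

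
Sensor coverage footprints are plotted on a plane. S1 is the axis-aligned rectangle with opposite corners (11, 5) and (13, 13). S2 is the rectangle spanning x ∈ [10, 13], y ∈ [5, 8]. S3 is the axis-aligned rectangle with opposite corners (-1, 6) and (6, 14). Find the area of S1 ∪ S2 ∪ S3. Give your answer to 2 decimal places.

75.00

By inclusion–exclusion:
Individual areas: |S1| = 16, |S2| = 9, |S3| = 56.
|S1∩S2|: x∈[11,13], y∈[5,8] → 2·3 = 6.
|S1∩S3| = 0 (no overlap).
|S2∩S3| = 0 (no overlap).
|S1∩S2∩S3| = 0.
|S1 ∪ S2 ∪ S3| = 81 − 6 + 0 = 75.00.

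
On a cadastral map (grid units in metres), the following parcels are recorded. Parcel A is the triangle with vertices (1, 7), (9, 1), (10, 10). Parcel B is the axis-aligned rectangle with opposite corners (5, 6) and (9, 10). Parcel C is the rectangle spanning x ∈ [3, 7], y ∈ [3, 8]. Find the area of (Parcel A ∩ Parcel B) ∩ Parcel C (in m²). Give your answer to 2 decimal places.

The region (Parcel A ∩ Parcel B) ∩ Parcel C is the polygon with vertices (5,6), (5,8), (7,8), (7,6).
By the shoelace formula its area is 4.00.

4.00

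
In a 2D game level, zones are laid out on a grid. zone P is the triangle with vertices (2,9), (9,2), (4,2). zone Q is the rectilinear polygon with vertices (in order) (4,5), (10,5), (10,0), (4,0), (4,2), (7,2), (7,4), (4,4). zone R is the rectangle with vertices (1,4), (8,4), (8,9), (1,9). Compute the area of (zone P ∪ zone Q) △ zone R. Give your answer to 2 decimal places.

51.14

|zone P ∪ zone Q| = 37.
|(zone P ∪ zone Q) ∩ zone R| = 10.4286.
|(zone P ∪ zone Q) △ zone R| = 37 + 35 − 20.8571 = 51.14.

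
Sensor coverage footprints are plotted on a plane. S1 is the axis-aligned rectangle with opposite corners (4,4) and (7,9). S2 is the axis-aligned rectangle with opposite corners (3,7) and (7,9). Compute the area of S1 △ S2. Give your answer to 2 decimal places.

|S1∩S2|: x∈[4,7], y∈[7,9] → 3·2 = 6.
|S1 △ S2| = |S1| + |S2| − 2·|S1∩S2| = 15 + 8 − 12 = 11.00.

11.00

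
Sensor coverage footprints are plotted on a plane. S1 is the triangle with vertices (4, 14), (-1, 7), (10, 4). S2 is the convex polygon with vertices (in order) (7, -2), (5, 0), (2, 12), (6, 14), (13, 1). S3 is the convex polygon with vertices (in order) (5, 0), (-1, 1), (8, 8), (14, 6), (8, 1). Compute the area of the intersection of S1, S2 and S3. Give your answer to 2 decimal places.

8.38

The intersection is the polygon with vertices (10,4), (4.712,5.442), (7.727,7.788).
By the shoelace formula its area is 8.38.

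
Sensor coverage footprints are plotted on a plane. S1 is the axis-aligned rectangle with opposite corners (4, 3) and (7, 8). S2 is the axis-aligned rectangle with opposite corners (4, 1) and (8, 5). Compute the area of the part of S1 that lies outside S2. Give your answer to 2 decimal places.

|S1∩S2|: x∈[4,7], y∈[3,5] → 3·2 = 6.
|S1| = 15.
|S1 ∖ S2| = |S1| − |S1∩S2| = 15 − 6 = 9.00.

9.00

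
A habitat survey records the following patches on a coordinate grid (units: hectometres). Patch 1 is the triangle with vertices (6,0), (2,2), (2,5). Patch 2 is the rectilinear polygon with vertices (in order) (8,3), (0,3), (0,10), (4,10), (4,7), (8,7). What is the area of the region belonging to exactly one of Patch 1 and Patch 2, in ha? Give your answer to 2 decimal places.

46.80

|Patch 1| = 6, |Patch 2| = 44, |Patch 1∩Patch 2| = 1.6.
|Patch 1 △ Patch 2| = |Patch 1| + |Patch 2| − 2·|Patch 1∩Patch 2| = 6 + 44 − 3.2 = 46.80.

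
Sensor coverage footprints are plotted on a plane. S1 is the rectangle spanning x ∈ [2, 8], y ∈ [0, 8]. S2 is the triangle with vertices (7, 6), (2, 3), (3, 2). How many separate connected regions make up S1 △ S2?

S1 △ S2 is a single connected region.

1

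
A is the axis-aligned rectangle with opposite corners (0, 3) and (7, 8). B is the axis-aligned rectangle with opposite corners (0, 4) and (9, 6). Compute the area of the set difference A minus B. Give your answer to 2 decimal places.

21.00

|A∩B|: x∈[0,7], y∈[4,6] → 7·2 = 14.
|A| = 35.
|A ∖ B| = |A| − |A∩B| = 35 − 14 = 21.00.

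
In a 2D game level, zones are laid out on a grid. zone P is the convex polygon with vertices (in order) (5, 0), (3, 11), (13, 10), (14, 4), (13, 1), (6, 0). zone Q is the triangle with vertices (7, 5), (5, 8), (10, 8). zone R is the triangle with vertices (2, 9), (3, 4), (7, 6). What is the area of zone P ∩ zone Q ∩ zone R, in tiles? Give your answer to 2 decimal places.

The intersection is the polygon with vertices (5.889,6.667), (7,6), (6.5,5.75).
By the shoelace formula its area is 0.31.

0.31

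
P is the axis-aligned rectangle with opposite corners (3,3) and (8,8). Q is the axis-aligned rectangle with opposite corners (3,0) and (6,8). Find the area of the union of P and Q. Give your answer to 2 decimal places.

By inclusion–exclusion:
Individual areas: |P| = 25, |Q| = 24.
|P∩Q|: x∈[3,6], y∈[3,8] → 3·5 = 15.
|P ∪ Q| = 49 − 15 = 34.00.

34.00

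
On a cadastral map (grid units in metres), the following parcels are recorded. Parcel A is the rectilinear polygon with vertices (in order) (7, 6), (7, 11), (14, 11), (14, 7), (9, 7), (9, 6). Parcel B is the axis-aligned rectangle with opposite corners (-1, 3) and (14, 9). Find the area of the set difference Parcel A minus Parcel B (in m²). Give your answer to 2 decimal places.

|Parcel A| = 30, |Parcel A∩Parcel B| = 16.
|Parcel A ∖ Parcel B| = |Parcel A| − |Parcel A∩Parcel B| = 30 − 16 = 14.00.

14.00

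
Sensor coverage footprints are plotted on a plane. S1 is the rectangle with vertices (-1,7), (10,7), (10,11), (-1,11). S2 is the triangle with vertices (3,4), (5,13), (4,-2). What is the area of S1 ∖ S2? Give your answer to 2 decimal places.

|S1| = 44, |S1∩S2| = 2.4889.
|S1 ∖ S2| = |S1| − |S1∩S2| = 44 − 2.4889 = 41.51.

41.51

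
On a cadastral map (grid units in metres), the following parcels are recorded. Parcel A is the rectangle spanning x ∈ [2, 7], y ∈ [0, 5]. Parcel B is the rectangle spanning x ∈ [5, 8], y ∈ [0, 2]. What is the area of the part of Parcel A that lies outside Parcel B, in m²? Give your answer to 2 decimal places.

21.00

|Parcel A∩Parcel B|: x∈[5,7], y∈[0,2] → 2·2 = 4.
|Parcel A| = 25.
|Parcel A ∖ Parcel B| = |Parcel A| − |Parcel A∩Parcel B| = 25 − 4 = 21.00.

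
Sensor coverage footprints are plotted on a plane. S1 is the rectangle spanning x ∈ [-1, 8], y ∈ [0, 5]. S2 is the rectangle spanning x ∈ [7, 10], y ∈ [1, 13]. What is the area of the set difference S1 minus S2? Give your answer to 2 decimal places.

41.00

|S1∩S2|: x∈[7,8], y∈[1,5] → 1·4 = 4.
|S1| = 45.
|S1 ∖ S2| = |S1| − |S1∩S2| = 45 − 4 = 41.00.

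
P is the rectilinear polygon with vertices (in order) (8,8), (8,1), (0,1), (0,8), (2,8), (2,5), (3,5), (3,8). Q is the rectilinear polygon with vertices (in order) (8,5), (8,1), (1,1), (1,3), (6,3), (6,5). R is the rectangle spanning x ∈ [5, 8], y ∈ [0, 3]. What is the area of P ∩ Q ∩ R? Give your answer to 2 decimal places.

The intersection is the polygon with vertices (5,1), (5,3), (6,3), (8,3), (8,1).
By the shoelace formula its area is 6.00.

6.00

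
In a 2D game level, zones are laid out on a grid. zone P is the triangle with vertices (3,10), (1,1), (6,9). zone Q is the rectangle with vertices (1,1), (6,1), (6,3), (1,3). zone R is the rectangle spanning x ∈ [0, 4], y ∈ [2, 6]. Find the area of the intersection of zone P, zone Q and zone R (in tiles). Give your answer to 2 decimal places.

The intersection is the polygon with vertices (2.25,3), (1.625,2), (1.222,2), (1.444,3).
By the shoelace formula its area is 0.60.

0.60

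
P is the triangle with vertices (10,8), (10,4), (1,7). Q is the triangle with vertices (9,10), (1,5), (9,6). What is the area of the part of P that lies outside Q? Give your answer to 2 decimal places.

|P| = 18, |P∩Q| = 9.387.
|P ∖ Q| = |P| − |P∩Q| = 18 − 9.387 = 8.61.

8.61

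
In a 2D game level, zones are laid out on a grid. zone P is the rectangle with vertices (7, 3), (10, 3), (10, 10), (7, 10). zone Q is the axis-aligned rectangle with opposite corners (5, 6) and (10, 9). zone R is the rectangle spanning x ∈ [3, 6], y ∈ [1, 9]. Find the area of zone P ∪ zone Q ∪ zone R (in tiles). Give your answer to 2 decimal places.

48.00

By inclusion–exclusion:
Individual areas: |zone P| = 21, |zone Q| = 15, |zone R| = 24.
|zone P∩zone Q|: x∈[7,10], y∈[6,9] → 3·3 = 9.
|zone P∩zone R| = 0 (no overlap).
|zone Q∩zone R|: x∈[5,6], y∈[6,9] → 1·3 = 3.
|zone P∩zone Q∩zone R| = 0.
|zone P ∪ zone Q ∪ zone R| = 60 − 12 + 0 = 48.00.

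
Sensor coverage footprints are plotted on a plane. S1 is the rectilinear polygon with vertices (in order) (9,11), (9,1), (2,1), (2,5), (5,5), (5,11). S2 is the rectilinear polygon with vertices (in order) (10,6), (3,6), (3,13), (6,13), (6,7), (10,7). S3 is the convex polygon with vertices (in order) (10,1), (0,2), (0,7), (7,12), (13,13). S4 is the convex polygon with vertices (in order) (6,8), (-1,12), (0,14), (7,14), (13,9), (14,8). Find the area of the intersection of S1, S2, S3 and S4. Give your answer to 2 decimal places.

The intersection is the polygon with vertices (5,10.571), (5.6,11), (6,11), (6,8), (5,8.571).
By the shoelace formula its area is 2.59.

2.59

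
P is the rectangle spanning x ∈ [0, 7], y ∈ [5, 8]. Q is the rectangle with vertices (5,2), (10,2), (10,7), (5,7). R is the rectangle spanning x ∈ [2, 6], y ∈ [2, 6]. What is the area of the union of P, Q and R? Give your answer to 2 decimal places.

By inclusion–exclusion:
Individual areas: |P| = 21, |Q| = 25, |R| = 16.
|P∩Q|: x∈[5,7], y∈[5,7] → 2·2 = 4.
|P∩R|: x∈[2,6], y∈[5,6] → 4·1 = 4.
|Q∩R|: x∈[5,6], y∈[2,6] → 1·4 = 4.
|P∩Q∩R| = 1.
|P ∪ Q ∪ R| = 62 − 12 + 1 = 51.00.

51.00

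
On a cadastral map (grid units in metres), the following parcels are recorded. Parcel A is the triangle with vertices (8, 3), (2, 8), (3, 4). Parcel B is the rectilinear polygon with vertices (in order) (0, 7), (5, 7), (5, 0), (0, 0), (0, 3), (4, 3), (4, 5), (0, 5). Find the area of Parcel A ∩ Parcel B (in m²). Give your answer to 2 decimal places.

The intersection is the polygon with vertices (5,5.5), (5,3.6), (4,3.8), (4,5), (2.75,5), (2.25,7), (3.2,7).
By the shoelace formula its area is 4.95.

4.95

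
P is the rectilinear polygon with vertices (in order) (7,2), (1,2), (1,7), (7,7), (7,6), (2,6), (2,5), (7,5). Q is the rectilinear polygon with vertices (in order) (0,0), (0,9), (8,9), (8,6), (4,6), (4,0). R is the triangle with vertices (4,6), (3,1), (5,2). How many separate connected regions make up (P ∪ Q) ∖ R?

2

(P ∪ Q) ∖ R splits into 2 disjoint pieces (area 45.75, area 7.125).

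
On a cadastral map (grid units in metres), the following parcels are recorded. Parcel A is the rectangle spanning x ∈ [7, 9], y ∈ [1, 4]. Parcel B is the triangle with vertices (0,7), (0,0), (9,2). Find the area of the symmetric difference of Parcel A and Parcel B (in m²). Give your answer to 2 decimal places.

|Parcel A| = 6, |Parcel B| = 31.5, |Parcel A∩Parcel B| = 1.5556.
|Parcel A △ Parcel B| = |Parcel A| + |Parcel B| − 2·|Parcel A∩Parcel B| = 6 + 31.5 − 3.1111 = 34.39.

34.39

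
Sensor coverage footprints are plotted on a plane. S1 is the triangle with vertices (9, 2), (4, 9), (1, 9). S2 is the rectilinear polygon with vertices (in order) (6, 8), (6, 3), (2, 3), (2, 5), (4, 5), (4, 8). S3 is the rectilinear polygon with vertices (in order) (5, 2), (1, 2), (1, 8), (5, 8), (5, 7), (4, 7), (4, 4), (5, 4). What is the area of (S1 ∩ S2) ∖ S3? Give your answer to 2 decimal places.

2.90

|S1 ∩ S2| = 3.8429.
|(S1 ∩ S2) ∩ S3| = 0.9429.
|(S1 ∩ S2) ∖ S3| = 3.8429 − 0.9429 = 2.90.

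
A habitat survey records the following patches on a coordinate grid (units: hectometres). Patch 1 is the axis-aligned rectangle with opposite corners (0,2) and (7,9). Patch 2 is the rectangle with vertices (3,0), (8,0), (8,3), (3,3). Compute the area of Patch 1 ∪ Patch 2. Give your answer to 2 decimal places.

By inclusion–exclusion:
Individual areas: |Patch 1| = 49, |Patch 2| = 15.
|Patch 1∩Patch 2|: x∈[3,7], y∈[2,3] → 4·1 = 4.
|Patch 1 ∪ Patch 2| = 64 − 4 = 60.00.

60.00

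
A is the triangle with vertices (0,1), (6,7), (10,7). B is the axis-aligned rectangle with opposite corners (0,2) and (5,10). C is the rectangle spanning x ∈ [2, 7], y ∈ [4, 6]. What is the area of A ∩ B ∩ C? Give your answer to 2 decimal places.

2.00

The intersection is the polygon with vertices (5,4), (3,4), (5,6).
By the shoelace formula its area is 2.00.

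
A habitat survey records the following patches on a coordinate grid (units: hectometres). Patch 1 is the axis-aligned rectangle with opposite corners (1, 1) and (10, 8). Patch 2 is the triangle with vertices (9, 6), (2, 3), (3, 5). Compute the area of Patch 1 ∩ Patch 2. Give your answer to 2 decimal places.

The intersection is the polygon with vertices (2,3), (3,5), (9,6).
By the shoelace formula its area is 5.50.

5.50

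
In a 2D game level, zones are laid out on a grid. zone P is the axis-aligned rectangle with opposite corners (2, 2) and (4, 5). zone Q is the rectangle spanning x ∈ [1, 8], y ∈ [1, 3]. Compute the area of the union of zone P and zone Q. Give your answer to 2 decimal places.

By inclusion–exclusion:
Individual areas: |zone P| = 6, |zone Q| = 14.
|zone P∩zone Q|: x∈[2,4], y∈[2,3] → 2·1 = 2.
|zone P ∪ zone Q| = 20 − 2 = 18.00.

18.00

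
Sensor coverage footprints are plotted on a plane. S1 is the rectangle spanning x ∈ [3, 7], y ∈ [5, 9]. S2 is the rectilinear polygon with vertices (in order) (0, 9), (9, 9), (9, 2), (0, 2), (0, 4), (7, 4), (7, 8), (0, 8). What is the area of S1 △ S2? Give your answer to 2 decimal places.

43.00

|S1| = 16, |S2| = 35, |S1∩S2| = 4.
|S1 △ S2| = |S1| + |S2| − 2·|S1∩S2| = 16 + 35 − 8 = 43.00.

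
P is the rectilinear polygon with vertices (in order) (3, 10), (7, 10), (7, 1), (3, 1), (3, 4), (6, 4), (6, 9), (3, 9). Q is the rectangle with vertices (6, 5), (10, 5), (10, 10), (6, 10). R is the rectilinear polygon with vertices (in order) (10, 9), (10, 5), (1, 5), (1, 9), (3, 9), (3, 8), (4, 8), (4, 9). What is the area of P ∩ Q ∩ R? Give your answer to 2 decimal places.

4.00

The intersection is the polygon with vertices (7,5), (6,5), (6,9), (7,9).
By the shoelace formula its area is 4.00.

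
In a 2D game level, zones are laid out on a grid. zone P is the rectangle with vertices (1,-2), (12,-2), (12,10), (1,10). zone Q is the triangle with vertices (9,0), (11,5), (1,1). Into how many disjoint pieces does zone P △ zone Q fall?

zone P △ zone Q is a single connected region.

1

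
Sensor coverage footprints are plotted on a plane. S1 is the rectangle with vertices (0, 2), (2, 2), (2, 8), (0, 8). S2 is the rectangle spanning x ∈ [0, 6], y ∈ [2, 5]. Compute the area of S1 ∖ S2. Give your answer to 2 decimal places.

6.00

|S1∩S2|: x∈[0,2], y∈[2,5] → 2·3 = 6.
|S1| = 12.
|S1 ∖ S2| = |S1| − |S1∩S2| = 12 − 6 = 6.00.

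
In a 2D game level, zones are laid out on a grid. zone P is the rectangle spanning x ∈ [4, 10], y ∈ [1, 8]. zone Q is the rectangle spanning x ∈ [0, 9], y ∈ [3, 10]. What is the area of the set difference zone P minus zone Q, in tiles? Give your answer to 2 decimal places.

|zone P∩zone Q|: x∈[4,9], y∈[3,8] → 5·5 = 25.
|zone P| = 42.
|zone P ∖ zone Q| = |zone P| − |zone P∩zone Q| = 42 − 25 = 17.00.

17.00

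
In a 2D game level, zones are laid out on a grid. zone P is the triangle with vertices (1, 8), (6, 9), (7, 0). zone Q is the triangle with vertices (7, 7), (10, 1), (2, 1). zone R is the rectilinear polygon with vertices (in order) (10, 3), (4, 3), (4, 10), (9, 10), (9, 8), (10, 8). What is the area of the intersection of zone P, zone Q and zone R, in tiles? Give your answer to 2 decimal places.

The intersection is the polygon with vertices (4.237,3.684), (6.314,6.176), (6.667,3), (4.75,3).
By the shoelace formula its area is 4.39.

4.39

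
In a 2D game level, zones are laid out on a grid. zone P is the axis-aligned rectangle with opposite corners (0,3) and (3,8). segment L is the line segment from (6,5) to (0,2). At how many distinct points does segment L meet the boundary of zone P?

2

The segment meets the boundary at (2,3), (3,3.5).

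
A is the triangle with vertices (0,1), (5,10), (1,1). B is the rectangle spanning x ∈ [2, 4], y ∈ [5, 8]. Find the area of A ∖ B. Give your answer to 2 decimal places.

|A| = 4.5, |A∩B| = 1.1528.
|A ∖ B| = |A| − |A∩B| = 4.5 − 1.1528 = 3.35.

3.35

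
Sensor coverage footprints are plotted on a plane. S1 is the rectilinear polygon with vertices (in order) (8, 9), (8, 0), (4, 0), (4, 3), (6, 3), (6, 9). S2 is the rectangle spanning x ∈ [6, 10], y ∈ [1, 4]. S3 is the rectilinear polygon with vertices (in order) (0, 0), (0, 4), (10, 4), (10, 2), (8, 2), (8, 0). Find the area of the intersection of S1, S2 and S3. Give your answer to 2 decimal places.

6.00

The intersection is the polygon with vertices (6,1), (6,3), (6,4), (8,4), (8,2), (8,1).
By the shoelace formula its area is 6.00.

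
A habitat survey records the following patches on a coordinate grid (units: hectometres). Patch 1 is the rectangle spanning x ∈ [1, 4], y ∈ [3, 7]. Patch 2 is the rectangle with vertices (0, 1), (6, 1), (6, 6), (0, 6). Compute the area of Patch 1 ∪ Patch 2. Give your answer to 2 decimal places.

By inclusion–exclusion:
Individual areas: |Patch 1| = 12, |Patch 2| = 30.
|Patch 1∩Patch 2|: x∈[1,4], y∈[3,6] → 3·3 = 9.
|Patch 1 ∪ Patch 2| = 42 − 9 = 33.00.

33.00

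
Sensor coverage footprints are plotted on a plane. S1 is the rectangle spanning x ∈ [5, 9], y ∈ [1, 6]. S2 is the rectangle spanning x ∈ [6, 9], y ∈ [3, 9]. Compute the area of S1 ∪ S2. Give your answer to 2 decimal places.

29.00

By inclusion–exclusion:
Individual areas: |S1| = 20, |S2| = 18.
|S1∩S2|: x∈[6,9], y∈[3,6] → 3·3 = 9.
|S1 ∪ S2| = 38 − 9 = 29.00.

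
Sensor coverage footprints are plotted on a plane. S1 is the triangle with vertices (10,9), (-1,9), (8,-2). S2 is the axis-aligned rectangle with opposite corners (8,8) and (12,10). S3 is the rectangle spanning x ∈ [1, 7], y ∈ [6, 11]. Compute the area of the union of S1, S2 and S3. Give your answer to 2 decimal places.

78.72

By inclusion–exclusion:
Individual areas: |S1| = 60.5, |S2| = 8, |S3| = 30.
|S1∩S2| = 1.9091.
|S1∩S3| = 17.8737.
|S2∩S3| = 0 (no overlap).
|S1∩S2∩S3| = 0.
|S1 ∪ S2 ∪ S3| = 98.5 − 19.7828 + 0 = 78.72.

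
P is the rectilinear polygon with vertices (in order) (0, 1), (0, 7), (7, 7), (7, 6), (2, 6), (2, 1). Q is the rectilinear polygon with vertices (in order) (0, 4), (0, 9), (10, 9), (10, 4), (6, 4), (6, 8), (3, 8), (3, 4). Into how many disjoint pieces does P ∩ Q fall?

2

P ∩ Q splits into 2 disjoint pieces (area 7, area 1).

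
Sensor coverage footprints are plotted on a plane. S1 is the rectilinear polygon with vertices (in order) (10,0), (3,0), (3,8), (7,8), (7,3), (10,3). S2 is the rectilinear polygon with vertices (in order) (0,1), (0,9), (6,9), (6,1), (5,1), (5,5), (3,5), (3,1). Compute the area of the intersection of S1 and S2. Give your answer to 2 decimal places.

13.00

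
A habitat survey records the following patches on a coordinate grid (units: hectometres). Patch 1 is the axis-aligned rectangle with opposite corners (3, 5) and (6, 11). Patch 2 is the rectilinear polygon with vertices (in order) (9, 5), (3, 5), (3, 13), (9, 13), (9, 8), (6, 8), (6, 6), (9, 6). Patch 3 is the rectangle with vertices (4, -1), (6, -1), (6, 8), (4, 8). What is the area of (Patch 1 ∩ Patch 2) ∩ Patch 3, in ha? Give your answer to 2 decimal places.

The region (Patch 1 ∩ Patch 2) ∩ Patch 3 is the polygon with vertices (4,5), (4,8), (6,8), (6,6), (6,5).
By the shoelace formula its area is 6.00.

6.00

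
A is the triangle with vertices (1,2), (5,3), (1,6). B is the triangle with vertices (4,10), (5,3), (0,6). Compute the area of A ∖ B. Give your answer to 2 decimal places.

6.80

|A| = 8, |A∩B| = 1.2.
|A ∖ B| = |A| − |A∩B| = 8 − 1.2 = 6.80.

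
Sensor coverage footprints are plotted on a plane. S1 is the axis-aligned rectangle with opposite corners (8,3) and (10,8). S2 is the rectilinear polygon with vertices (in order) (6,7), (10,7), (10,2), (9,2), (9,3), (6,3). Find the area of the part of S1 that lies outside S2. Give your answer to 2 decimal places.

2.00

|S1| = 10, |S1∩S2| = 8.
|S1 ∖ S2| = |S1| − |S1∩S2| = 10 − 8 = 2.00.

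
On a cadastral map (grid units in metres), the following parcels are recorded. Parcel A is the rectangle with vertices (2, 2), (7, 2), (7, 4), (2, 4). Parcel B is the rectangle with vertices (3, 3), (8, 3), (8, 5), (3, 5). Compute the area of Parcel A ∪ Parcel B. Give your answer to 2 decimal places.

16.00

By inclusion–exclusion:
Individual areas: |Parcel A| = 10, |Parcel B| = 10.
|Parcel A∩Parcel B|: x∈[3,7], y∈[3,4] → 4·1 = 4.
|Parcel A ∪ Parcel B| = 20 − 4 = 16.00.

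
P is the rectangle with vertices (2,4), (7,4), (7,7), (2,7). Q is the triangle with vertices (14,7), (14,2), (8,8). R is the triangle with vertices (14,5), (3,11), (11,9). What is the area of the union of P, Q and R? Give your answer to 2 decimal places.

By inclusion–exclusion:
Individual areas: |P| = 15, |Q| = 15, |R| = 13.
|P∩Q| = 0.
|P∩R| = 0.
|Q∩R| = 3.5657.
|P∩Q∩R| = 0.
|P ∪ Q ∪ R| = 43 − 3.5657 + 0 = 39.43.

39.43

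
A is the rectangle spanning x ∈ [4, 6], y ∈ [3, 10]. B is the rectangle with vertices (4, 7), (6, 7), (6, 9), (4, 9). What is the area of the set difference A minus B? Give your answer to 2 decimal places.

10.00

|A∩B|: x∈[4,6], y∈[7,9] → 2·2 = 4.
|A| = 14.
|A ∖ B| = |A| − |A∩B| = 14 − 4 = 10.00.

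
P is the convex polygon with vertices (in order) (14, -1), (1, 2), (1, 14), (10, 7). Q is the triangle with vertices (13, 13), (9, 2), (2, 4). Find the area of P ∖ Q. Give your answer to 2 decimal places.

|P| = 100, |P∩Q| = 30.4016.
|P ∖ Q| = |P| − |P∩Q| = 100 − 30.4016 = 69.60.

69.60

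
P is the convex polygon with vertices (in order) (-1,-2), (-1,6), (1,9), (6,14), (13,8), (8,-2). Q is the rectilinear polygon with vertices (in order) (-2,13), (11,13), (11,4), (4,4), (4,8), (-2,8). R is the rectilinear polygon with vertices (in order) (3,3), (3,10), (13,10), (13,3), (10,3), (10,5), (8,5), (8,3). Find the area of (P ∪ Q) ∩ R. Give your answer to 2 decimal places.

|P ∪ Q| = 181.4643.
|(P ∪ Q) ∩ R| = 57.46.

57.46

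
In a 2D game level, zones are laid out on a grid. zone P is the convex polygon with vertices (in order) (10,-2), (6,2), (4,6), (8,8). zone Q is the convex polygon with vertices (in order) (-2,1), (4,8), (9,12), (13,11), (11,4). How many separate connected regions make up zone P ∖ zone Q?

1

zone P ∖ zone Q is a single connected region.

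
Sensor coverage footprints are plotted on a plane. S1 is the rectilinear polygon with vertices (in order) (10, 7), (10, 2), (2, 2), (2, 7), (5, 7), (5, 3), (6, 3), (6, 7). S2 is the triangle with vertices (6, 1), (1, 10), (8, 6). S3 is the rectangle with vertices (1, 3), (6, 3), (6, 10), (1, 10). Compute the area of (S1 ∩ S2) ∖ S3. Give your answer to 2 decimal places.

6.76

|S1 ∩ S2| = 11.6472.
|(S1 ∩ S2) ∩ S3| = 4.8889.
|(S1 ∩ S2) ∖ S3| = 11.6472 − 4.8889 = 6.76.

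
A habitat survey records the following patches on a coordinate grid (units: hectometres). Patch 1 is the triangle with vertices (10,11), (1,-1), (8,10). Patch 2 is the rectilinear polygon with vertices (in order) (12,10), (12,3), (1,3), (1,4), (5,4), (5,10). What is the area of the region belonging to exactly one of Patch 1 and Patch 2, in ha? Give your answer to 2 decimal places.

|Patch 1| = 7.5, |Patch 2| = 53, |Patch 1∩Patch 2| = 5.4816.
|Patch 1 △ Patch 2| = |Patch 1| + |Patch 2| − 2·|Patch 1∩Patch 2| = 7.5 + 53 − 10.9632 = 49.54.

49.54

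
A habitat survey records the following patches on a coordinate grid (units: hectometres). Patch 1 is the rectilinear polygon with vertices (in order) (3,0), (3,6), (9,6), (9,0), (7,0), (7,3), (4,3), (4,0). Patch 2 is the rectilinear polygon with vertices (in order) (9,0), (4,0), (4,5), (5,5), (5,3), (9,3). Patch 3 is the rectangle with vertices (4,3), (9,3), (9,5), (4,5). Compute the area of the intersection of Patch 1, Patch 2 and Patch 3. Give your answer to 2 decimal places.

2.00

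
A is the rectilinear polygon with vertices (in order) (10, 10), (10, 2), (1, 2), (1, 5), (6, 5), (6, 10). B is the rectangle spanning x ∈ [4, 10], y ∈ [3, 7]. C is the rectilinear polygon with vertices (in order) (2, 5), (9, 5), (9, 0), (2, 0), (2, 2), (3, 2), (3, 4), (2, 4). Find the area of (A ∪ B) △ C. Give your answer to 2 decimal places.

46.00

|A ∪ B| = 51.
|(A ∪ B) ∩ C| = 19.
|(A ∪ B) △ C| = 51 + 33 − 38 = 46.00.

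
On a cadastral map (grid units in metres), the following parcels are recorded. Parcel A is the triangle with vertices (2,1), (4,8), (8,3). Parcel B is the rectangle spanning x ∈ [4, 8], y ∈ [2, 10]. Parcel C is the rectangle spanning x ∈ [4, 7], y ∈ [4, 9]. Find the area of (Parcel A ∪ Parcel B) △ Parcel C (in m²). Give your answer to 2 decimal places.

|Parcel A ∪ Parcel B| = 38.5.
|(Parcel A ∪ Parcel B) ∩ Parcel C| = 15.
|(Parcel A ∪ Parcel B) △ Parcel C| = 38.5 + 15 − 30 = 23.50.

23.50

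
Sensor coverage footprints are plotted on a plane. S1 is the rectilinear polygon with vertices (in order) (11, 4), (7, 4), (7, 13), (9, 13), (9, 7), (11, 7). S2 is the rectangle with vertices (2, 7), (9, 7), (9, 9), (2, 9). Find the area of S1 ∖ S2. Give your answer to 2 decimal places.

|S1| = 24, |S1∩S2| = 4.
|S1 ∖ S2| = |S1| − |S1∩S2| = 24 − 4 = 20.00.

20.00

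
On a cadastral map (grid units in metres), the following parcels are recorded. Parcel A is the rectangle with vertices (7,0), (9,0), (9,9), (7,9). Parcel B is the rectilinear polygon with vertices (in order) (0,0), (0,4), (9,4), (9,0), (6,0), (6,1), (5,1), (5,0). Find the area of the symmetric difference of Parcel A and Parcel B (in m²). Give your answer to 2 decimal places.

37.00

|Parcel A| = 18, |Parcel B| = 35, |Parcel A∩Parcel B| = 8.
|Parcel A △ Parcel B| = |Parcel A| + |Parcel B| − 2·|Parcel A∩Parcel B| = 18 + 35 − 16 = 37.00.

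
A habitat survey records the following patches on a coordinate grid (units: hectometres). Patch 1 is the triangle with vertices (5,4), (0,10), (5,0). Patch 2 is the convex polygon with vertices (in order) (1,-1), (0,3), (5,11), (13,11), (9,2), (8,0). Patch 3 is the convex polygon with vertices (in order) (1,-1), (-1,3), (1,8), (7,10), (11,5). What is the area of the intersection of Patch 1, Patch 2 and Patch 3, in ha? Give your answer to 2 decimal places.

7.68

The intersection is the polygon with vertices (5,1.4), (4.462,1.077), (1.944,6.111), (2.5,7), (5,4).
By the shoelace formula its area is 7.68.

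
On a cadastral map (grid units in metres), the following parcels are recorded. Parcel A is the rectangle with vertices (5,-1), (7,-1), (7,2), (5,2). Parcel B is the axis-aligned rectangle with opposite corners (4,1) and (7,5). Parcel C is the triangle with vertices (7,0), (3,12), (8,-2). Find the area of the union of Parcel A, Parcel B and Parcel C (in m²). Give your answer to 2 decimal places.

By inclusion–exclusion:
Individual areas: |Parcel A| = 6, |Parcel B| = 12, |Parcel C| = 2.
|Parcel A∩Parcel B|: x∈[5,7], y∈[1,2] → 2·1 = 2.
|Parcel A∩Parcel C| = 0.4095.
|Parcel B∩Parcel C| = 0.8571.
|Parcel A∩Parcel B∩Parcel C| = 0.25.
|Parcel A ∪ Parcel B ∪ Parcel C| = 20 − 3.2667 + 0.25 = 16.98.

16.98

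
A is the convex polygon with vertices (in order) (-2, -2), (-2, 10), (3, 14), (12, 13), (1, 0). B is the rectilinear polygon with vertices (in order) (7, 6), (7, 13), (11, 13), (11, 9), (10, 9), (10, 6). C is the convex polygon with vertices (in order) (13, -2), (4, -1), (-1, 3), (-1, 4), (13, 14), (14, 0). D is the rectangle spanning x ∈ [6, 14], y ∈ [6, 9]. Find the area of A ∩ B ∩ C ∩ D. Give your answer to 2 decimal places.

1.54

The intersection is the polygon with vertices (7,7.091), (7,9), (8.615,9).
By the shoelace formula its area is 1.54.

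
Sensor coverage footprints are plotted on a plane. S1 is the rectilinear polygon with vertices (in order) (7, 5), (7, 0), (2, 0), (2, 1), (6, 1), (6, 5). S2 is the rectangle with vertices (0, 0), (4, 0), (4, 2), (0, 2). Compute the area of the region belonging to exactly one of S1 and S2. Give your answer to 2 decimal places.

13.00

|S1| = 9, |S2| = 8, |S1∩S2| = 2.
|S1 △ S2| = |S1| + |S2| − 2·|S1∩S2| = 9 + 8 − 4 = 13.00.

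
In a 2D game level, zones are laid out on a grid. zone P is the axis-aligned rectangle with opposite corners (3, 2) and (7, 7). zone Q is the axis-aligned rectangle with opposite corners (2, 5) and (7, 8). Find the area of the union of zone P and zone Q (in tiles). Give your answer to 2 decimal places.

By inclusion–exclusion:
Individual areas: |zone P| = 20, |zone Q| = 15.
|zone P∩zone Q|: x∈[3,7], y∈[5,7] → 4·2 = 8.
|zone P ∪ zone Q| = 35 − 8 = 27.00.

27.00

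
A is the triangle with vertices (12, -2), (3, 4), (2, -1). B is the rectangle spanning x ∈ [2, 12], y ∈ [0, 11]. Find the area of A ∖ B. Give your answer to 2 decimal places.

11.90

|A| = 25.5, |A∩B| = 13.6.
|A ∖ B| = |A| − |A∩B| = 25.5 − 13.6 = 11.90.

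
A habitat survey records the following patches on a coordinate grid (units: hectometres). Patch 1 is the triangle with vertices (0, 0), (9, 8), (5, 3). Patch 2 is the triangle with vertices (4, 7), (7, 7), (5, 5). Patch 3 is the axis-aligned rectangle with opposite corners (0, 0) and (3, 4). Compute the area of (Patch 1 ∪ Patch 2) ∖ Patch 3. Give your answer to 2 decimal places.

|Patch 1 ∪ Patch 2| = 9.5.
|(Patch 1 ∪ Patch 2) ∩ Patch 3| = 1.3.
|(Patch 1 ∪ Patch 2) ∖ Patch 3| = 9.5 − 1.3 = 8.20.

8.20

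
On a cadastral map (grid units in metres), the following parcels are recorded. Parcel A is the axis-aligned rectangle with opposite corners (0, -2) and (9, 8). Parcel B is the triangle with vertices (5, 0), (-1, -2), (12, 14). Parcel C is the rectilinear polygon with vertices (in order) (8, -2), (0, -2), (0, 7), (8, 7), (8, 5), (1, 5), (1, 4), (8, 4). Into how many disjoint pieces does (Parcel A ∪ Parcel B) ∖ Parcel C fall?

2

(Parcel A ∪ Parcel B) ∖ Parcel C splits into 2 disjoint pieces (area 30.625, area 0.4487).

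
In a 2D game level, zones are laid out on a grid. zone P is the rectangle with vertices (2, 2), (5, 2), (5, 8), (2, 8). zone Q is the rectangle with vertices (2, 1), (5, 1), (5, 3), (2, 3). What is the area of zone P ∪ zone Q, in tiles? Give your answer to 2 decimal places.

By inclusion–exclusion:
Individual areas: |zone P| = 18, |zone Q| = 6.
|zone P∩zone Q|: x∈[2,5], y∈[2,3] → 3·1 = 3.
|zone P ∪ zone Q| = 24 − 3 = 21.00.

21.00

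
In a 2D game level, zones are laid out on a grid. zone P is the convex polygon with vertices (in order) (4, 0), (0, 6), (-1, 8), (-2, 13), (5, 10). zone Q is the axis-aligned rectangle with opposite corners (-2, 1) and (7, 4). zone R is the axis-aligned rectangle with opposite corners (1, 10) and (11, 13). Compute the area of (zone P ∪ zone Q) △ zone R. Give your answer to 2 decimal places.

|zone P ∪ zone Q| = 67.25.
|(zone P ∪ zone Q) ∩ zone R| = 3.4286.
|(zone P ∪ zone Q) △ zone R| = 67.25 + 30 − 6.8571 = 90.39.

90.39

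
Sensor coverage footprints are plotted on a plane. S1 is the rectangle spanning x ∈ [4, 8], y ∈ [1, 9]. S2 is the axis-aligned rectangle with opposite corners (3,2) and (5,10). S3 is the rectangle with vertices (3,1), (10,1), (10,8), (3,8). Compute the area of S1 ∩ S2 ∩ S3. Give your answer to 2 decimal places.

6.00

The intersection is the polygon with vertices (5,2), (4,2), (4,8), (5,8).
By the shoelace formula its area is 6.00.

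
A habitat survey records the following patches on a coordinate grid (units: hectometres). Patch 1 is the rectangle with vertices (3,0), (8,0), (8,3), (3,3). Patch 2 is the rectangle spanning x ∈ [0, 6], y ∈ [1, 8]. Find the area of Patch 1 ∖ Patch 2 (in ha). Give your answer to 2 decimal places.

9.00

|Patch 1∩Patch 2|: x∈[3,6], y∈[1,3] → 3·2 = 6.
|Patch 1| = 15.
|Patch 1 ∖ Patch 2| = |Patch 1| − |Patch 1∩Patch 2| = 15 − 6 = 9.00.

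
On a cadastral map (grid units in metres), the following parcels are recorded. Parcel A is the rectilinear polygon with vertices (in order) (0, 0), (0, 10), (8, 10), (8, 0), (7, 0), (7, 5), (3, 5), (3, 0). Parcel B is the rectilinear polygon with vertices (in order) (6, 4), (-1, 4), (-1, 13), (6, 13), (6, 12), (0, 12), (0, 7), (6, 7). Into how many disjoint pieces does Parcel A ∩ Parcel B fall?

1

Parcel A ∩ Parcel B is a single connected region.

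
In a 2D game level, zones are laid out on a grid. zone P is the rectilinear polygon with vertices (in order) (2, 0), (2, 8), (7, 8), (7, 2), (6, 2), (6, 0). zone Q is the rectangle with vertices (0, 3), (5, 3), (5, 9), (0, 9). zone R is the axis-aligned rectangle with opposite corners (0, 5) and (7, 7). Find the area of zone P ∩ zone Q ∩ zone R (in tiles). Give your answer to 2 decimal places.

The intersection is the polygon with vertices (5,5), (2,5), (2,7), (5,7).
By the shoelace formula its area is 6.00.

6.00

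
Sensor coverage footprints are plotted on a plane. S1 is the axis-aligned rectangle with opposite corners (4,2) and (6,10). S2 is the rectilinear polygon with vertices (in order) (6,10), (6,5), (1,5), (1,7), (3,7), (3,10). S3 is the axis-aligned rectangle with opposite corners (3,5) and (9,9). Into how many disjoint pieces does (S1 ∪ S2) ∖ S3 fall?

3

(S1 ∪ S2) ∖ S3 splits into 3 disjoint pieces (area 6, area 4, area 3).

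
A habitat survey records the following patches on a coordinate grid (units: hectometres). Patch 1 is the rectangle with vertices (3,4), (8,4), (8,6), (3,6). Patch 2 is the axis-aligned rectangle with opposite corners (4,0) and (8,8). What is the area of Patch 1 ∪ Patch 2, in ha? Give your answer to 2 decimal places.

By inclusion–exclusion:
Individual areas: |Patch 1| = 10, |Patch 2| = 32.
|Patch 1∩Patch 2|: x∈[4,8], y∈[4,6] → 4·2 = 8.
|Patch 1 ∪ Patch 2| = 42 − 8 = 34.00.

34.00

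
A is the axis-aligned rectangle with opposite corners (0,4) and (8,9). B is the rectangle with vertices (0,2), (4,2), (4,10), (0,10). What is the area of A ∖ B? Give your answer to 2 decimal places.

|A∩B|: x∈[0,4], y∈[4,9] → 4·5 = 20.
|A| = 40.
|A ∖ B| = |A| − |A∩B| = 40 − 20 = 20.00.

20.00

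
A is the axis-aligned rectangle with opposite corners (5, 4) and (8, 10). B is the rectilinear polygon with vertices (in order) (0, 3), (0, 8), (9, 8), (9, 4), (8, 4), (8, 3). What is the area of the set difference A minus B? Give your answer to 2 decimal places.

|A| = 18, |A∩B| = 12.
|A ∖ B| = |A| − |A∩B| = 18 − 12 = 6.00.

6.00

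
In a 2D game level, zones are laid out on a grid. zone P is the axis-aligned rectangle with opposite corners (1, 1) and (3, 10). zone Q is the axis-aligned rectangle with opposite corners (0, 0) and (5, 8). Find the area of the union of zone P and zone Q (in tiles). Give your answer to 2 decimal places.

By inclusion–exclusion:
Individual areas: |zone P| = 18, |zone Q| = 40.
|zone P∩zone Q|: x∈[1,3], y∈[1,8] → 2·7 = 14.
|zone P ∪ zone Q| = 58 − 14 = 44.00.

44.00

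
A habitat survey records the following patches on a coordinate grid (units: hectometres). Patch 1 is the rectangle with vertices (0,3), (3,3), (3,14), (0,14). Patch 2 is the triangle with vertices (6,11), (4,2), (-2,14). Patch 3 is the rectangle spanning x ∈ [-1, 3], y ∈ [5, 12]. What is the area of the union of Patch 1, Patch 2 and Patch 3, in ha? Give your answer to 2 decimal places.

60.94

By inclusion–exclusion:
Individual areas: |Patch 1| = 33, |Patch 2| = 39, |Patch 3| = 28.
|Patch 1∩Patch 2| = 17.0625.
|Patch 1∩Patch 3|: x∈[0,3], y∈[5,12] → 3·7 = 21.
|Patch 2∩Patch 3| = 15.75.
|Patch 1∩Patch 2∩Patch 3| = 14.75.
|Patch 1 ∪ Patch 2 ∪ Patch 3| = 100 − 53.8125 + 14.75 = 60.94.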